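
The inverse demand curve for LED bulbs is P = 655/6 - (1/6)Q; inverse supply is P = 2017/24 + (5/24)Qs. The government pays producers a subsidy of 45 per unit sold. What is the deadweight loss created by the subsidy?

Deadweight loss = 2700

Pre-subsidy: 655/6 - (1/6)Q = 2017/24 + (5/24)Q gives Q* = 67 and P* = 98.
With the subsidy, sellers receive Ps = Pb + 45 for each unit, where Pb is the price buyers pay.
On the curves, Pb = 655/6 - (1/6)Q and Ps = 2017/24 + (5/24)Q; the wedge Ps − Pb = 45 gives 2017/24 + (5/24)Q − (655/6 - (1/6)Q) = 45, so Q' = 187.
Then Pb = 655/6 − (1/6)·187 = 78 and Ps = 2017/24 + (5/24)·187 = 123.
The subsidy expands output by 187 − 67 = 120 past the efficient level; on those units the gap between marginal cost and willingness to pay runs from 0 up to 45.
DWL = ½ × 45 × 120 = 2700.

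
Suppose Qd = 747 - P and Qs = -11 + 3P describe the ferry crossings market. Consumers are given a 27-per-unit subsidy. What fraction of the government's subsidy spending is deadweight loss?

DWL / government spending = 81/4622

Pre-subsidy: 747 - P = -11 + 3P gives P* = 189.5, Q* = 557.5.
With the rebate, buyers effectively pay Pb = Ps − 27, where Ps is the price sellers receive.
Demand in terms of Ps becomes Qd = 747 − 1(Ps − 27) = 774 - Ps. Setting this equal to supply: 774 - Ps = -11 + 3Ps, so Ps = 196.25.
Buyers pay Pb = 196.25 − 27 = 169.25; Q' = -11 + 3·196.25 = 577.75.
ΔCS = ½(557.5 + 577.75)(189.5 − 169.25) = 11494.40625; ΔPS = ½(557.5 + 577.75)(196.25 − 189.5) = 3831.46875.
Government spending = 27 × 577.75 = 15599.25.
DWL = ½ × 27 × (577.75 − 557.5) = 273.375; fraction = 273.375 / 15599.25 = 81/4622.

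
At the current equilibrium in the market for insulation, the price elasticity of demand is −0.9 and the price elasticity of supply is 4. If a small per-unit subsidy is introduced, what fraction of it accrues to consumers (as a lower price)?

Consumer share = 40/49

For a small subsidy around the equilibrium, the benefit split depends on the relative slopes, which at a point are proportional to the elasticities.
Buyer share = εs/(εs + |εd|) = 4/(4 + 0.9) = 40/49; seller share = |εd|/(εs + |εd|) = 9/49.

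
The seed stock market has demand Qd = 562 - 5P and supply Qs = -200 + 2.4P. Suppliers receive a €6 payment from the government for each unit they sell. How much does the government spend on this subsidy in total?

Pre-subsidy: 562 - 5P = -200 + 2.4P gives P* = 3810/37, Q* = 1744/37.
With the subsidy, sellers receive Ps = Pb + 6 for each unit, where Pb is the price buyers pay.
Supply in terms of Pb becomes Qs = -200 + 2.4(Pb + 6) = -185.6 + 2.4Pb. Setting this equal to demand: 562 - 5Pb = -185.6 + 2.4Pb, so Pb = 3738/37.
Sellers receive Ps = 3738/37 + 6 = 3960/37; Q' = 562 − 5·(3738/37) = 2104/37.
Government outlay = subsidy × quantity = 6 × 2104/37 = 12624/37.

Government cost = 12624/37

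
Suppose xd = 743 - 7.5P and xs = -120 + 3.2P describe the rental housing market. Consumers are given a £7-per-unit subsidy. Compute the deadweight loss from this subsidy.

Pre-subsidy: 743 - 7.5P = -120 + 3.2P gives P* = 8630/107, x* = 14776/107.
With the rebate, buyers effectively pay Pb = Ps − 7, where Ps is the price sellers receive.
Demand in terms of Ps becomes xd = 743 − 7.5(Ps − 7) = 795.5 - 7.5Ps. Setting this equal to supply: 795.5 - 7.5Ps = -120 + 3.2Ps, so Ps = 9155/107.
Buyers pay Pb = 9155/107 − 7 = 8406/107; x' = -120 + 3.2·(9155/107) = 16456/107.
The subsidy expands output by 16456/107 − 14776/107 = 1680/107 past the efficient level; on those units the gap between marginal cost and willingness to pay runs from 0 up to 7.
DWL = ½ × 7 × 1680/107 = 5880/107.

Deadweight loss = 5880/107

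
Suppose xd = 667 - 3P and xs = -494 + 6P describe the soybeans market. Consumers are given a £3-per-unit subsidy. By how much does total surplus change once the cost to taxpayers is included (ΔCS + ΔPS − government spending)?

Net change in total surplus = -£9

Pre-subsidy: 667 - 3P = -494 + 6P gives P* = 129, x* = 280.
With the rebate, buyers effectively pay Pb = Ps − 3, where Ps is the price sellers receive.
Demand in terms of Ps becomes xd = 667 − 3(Ps − 3) = 676 - 3Ps. Setting this equal to supply: 676 - 3Ps = -494 + 6Ps, so Ps = 130.
Buyers pay Pb = 130 − 3 = 127; x' = -494 + 6·130 = 286.
ΔCS = ½(280 + 286)(129 − 127) = 566; ΔPS = ½(280 + 286)(130 − 129) = 283.
Government spending = 3 × 286 = 858.
Net change = 566 + 283 − 858 = -9. The loss equals the DWL triangle ½·3·6.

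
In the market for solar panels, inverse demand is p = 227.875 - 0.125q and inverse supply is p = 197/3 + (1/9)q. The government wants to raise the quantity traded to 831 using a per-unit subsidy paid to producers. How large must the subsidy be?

At q = 831, from the demand curve buyers pay pb = 227.875 − 0.125·831 = 124; from the supply curve sellers need ps = 197/3 + (1/9)·831 = 158.
The subsidy must fill the gap: s = ps − pb = 158 − 124 = 34.

Required subsidy s = 34 per unit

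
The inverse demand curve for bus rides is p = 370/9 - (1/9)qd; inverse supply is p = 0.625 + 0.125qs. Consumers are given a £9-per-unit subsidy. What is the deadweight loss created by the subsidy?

Deadweight loss = 2916/17

Pre-subsidy: 370/9 - (1/9)q = 0.625 + 0.125q gives q* = 2915/17 and p* = 375/17.
With the rebate, buyers effectively pay pb = ps − 9, where ps is the price sellers receive.
On the curves, pb = 370/9 - (1/9)q and ps = 0.625 + 0.125q; the wedge ps − pb = 9 gives 0.625 + 0.125q − (370/9 - (1/9)q) = 9, so q' = 3563/17.
Then pb = 370/9 − (1/9)·(3563/17) = 303/17 and ps = 0.625 + 0.125·(3563/17) = 456/17.
The subsidy expands output by 3563/17 − 2915/17 = 648/17 past the efficient level; on those units the gap between marginal cost and willingness to pay runs from 0 up to 9.
DWL = ½ × 9 × 648/17 = 2916/17.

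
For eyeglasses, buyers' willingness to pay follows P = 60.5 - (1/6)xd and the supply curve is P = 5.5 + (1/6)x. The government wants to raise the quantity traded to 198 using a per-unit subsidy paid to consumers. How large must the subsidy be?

Required subsidy s = 11 per unit

At x = 198, from the demand curve buyers pay Pb = 60.5 − (1/6)·198 = 27.5; from the supply curve sellers need Ps = 5.5 + (1/6)·198 = 38.5.
The subsidy must fill the gap: s = Ps − Pb = 38.5 − 27.5 = 11.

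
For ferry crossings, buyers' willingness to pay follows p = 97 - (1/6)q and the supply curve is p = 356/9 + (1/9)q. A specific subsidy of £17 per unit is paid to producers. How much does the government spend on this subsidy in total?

Pre-subsidy: 97 - (1/6)q = 356/9 + (1/9)q gives q* = 206.8 and p* = 938/15.
With the subsidy, sellers receive ps = pb + 17 for each unit, where pb is the price buyers pay.
On the curves, pb = 97 - (1/6)q and ps = 356/9 + (1/9)q; the wedge ps − pb = 17 gives 356/9 + (1/9)q − (97 - (1/6)q) = 17, so q' = 268.
Then pb = 97 − (1/6)·268 = 157/3 and ps = 356/9 + (1/9)·268 = 208/3.
Government outlay = subsidy × quantity = 17 × 268 = 4556.

Government cost = £4556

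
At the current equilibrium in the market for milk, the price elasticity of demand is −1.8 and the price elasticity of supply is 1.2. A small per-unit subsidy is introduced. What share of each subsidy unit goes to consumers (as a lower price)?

Consumer share = 0.4

For a small subsidy around the equilibrium, the benefit split depends on the relative slopes, which at a point are proportional to the elasticities.
Buyer share = εs/(εs + |εd|) = 1.2/(1.2 + 1.8) = 0.4; seller share = |εd|/(εs + |εd|) = 0.6.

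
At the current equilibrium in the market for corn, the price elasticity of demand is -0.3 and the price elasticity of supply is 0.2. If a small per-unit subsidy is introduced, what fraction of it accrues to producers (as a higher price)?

For a small subsidy around the equilibrium, the benefit split depends on the relative slopes, which at a point are proportional to the elasticities.
Buyer share = εs/(εs + |εd|) = 0.2/(0.2 + 0.3) = 0.4; seller share = |εd|/(εs + |εd|) = 0.6.
So producers capture 0.6 of the subsidy.

Producer share = 0.6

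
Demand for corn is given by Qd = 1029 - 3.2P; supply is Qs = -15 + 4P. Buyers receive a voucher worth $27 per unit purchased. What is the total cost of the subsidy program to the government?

Pre-subsidy: 1029 - 3.2P = -15 + 4P gives P* = 145, Q* = 565.
With the rebate, buyers effectively pay Pb = Ps − 27, where Ps is the price sellers receive.
Demand in terms of Ps becomes Qd = 1029 − 3.2(Ps − 27) = 1115.4 - 3.2Ps. Setting this equal to supply: 1115.4 - 3.2Ps = -15 + 4Ps, so Ps = 157.
Buyers pay Pb = 157 − 27 = 130; Q' = -15 + 4·157 = 613.
Government outlay = subsidy × quantity = 27 × 613 = 16551.

Government cost = $16551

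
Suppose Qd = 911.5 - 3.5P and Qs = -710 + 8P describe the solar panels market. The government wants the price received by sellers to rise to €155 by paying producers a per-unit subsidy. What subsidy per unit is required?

Required subsidy s = €46 per unit

At a seller price of 155, quantity supplied is -710 + 8·155 = 530.
Buyers absorb 530 only when they pay Pb with 911.5 − 3.5·Pb = 530, i.e. Pb = 109.
s = Ps − Pb = 155 − 109 = 46.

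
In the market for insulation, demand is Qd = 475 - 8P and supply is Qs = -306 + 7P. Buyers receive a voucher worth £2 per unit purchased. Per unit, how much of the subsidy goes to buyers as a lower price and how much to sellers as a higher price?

Pre-subsidy: 475 - 8P = -306 + 7P gives P* = 781/15, Q* = 877/15.
With the rebate, buyers effectively pay Pb = Ps − 2, where Ps is the price sellers receive.
Demand in terms of Ps becomes Qd = 475 − 8(Ps − 2) = 491 - 8Ps. Setting this equal to supply: 491 - 8Ps = -306 + 7Ps, so Ps = 797/15.
Buyers pay Pb = 797/15 − 2 = 767/15; Q' = -306 + 7·(797/15) = 989/15.
Buyers' price falls by P* − Pb = 781/15 − 767/15 = 14/15; sellers' price rises by Ps − P* = 797/15 − 781/15 = 16/15.

Buyers gain 14/15 per unit; sellers gain 16/15 per unit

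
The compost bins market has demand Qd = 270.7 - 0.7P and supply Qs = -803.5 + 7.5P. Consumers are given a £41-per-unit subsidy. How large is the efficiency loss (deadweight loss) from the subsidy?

Deadweight loss = £538.125

Pre-subsidy: 270.7 - 0.7P = -803.5 + 7.5P gives P* = 131, Q* = 179.
With the rebate, buyers effectively pay Pb = Ps − 41, where Ps is the price sellers receive.
Demand in terms of Ps becomes Qd = 270.7 − 0.7(Ps − 41) = 299.4 - 0.7Ps. Setting this equal to supply: 299.4 - 0.7Ps = -803.5 + 7.5Ps, so Ps = 134.5.
Buyers pay Pb = 134.5 − 41 = 93.5; Q' = -803.5 + 7.5·134.5 = 205.25.
The subsidy expands output by 205.25 − 179 = 26.25 past the efficient level; on those units the gap between marginal cost and willingness to pay runs from 0 up to 41.
DWL = ½ × 41 × 26.25 = 538.125.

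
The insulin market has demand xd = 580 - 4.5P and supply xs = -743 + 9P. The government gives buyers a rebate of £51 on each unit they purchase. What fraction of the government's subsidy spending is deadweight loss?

Pre-subsidy: 580 - 4.5P = -743 + 9P gives P* = 98, x* = 139.
With the rebate, buyers effectively pay Pb = Ps − 51, where Ps is the price sellers receive.
Demand in terms of Ps becomes xd = 580 − 4.5(Ps − 51) = 809.5 - 4.5Ps. Setting this equal to supply: 809.5 - 4.5Ps = -743 + 9Ps, so Ps = 115.
Buyers pay Pb = 115 − 51 = 64; x' = -743 + 9·115 = 292.
ΔCS = ½(139 + 292)(98 − 64) = 7327; ΔPS = ½(139 + 292)(115 − 98) = 3663.5.
Government spending = 51 × 292 = 14892.
DWL = ½ × 51 × (292 − 139) = 3901.5; fraction = 3901.5 / 14892 = 153/584.

DWL / government spending = 153/584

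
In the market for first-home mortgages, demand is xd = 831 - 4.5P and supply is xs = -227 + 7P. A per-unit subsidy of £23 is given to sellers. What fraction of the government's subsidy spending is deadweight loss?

Pre-subsidy: 831 - 4.5P = -227 + 7P gives P* = 92, x* = 417.
With the subsidy, sellers receive Ps = Pb + 23 for each unit, where Pb is the price buyers pay.
Supply in terms of Pb becomes xs = -227 + 7(Pb + 23) = -66 + 7Pb. Setting this equal to demand: 831 - 4.5Pb = -66 + 7Pb, so Pb = 78.
Sellers receive Ps = 78 + 23 = 101; x' = 831 − 4.5·78 = 480.
ΔCS = ½(417 + 480)(92 − 78) = 6279; ΔPS = ½(417 + 480)(101 − 92) = 4036.5.
Government spending = 23 × 480 = 11040.
DWL = ½ × 23 × (480 − 417) = 724.5; fraction = 724.5 / 11040 = 0.065625.

DWL / government spending = 0.065625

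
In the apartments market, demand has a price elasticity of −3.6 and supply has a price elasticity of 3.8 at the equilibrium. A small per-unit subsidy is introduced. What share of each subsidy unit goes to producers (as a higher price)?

For a small subsidy around the equilibrium, the benefit split depends on the relative slopes, which at a point are proportional to the elasticities.
Buyer share = εs/(εs + |εd|) = 3.8/(3.8 + 3.6) = 19/37; seller share = |εd|/(εs + |εd|) = 18/37.
So producers capture 18/37 of the subsidy.

Producer share = 18/37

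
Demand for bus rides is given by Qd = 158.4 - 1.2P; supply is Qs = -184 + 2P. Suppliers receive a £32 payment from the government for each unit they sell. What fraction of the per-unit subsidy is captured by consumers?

Pre-subsidy: 158.4 - 1.2P = -184 + 2P gives P* = 107, Q* = 30.
With the subsidy, sellers receive Ps = Pb + 32 for each unit, where Pb is the price buyers pay.
Supply in terms of Pb becomes Qs = -184 + 2(Pb + 32) = -120 + 2Pb. Setting this equal to demand: 158.4 - 1.2Pb = -120 + 2Pb, so Pb = 87.
Sellers receive Ps = 87 + 32 = 119; Q' = 158.4 − 1.2·87 = 54.
Buyers' price falls by P* − Pb = 107 − 87 = 20; sellers' price rises by Ps − P* = 119 − 107 = 12.
So consumers capture 20/32 = 0.625 of each unit of subsidy.

Consumer share = 0.625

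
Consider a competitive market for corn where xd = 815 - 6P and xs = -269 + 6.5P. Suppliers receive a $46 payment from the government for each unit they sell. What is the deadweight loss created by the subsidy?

Deadweight loss = $3300.96

Pre-subsidy: 815 - 6P = -269 + 6.5P gives P* = 86.72, x* = 294.68.
With the subsidy, sellers receive Ps = Pb + 46 for each unit, where Pb is the price buyers pay.
Supply in terms of Pb becomes xs = -269 + 6.5(Pb + 46) = 30 + 6.5Pb. Setting this equal to demand: 815 - 6Pb = 30 + 6.5Pb, so Pb = 62.8.
Sellers receive Ps = 62.8 + 46 = 108.8; x' = 815 − 6·62.8 = 438.2.
The subsidy expands output by 438.2 − 294.68 = 143.52 past the efficient level; on those units the gap between marginal cost and willingness to pay runs from 0 up to 46.
DWL = ½ × 46 × 143.52 = 3300.96.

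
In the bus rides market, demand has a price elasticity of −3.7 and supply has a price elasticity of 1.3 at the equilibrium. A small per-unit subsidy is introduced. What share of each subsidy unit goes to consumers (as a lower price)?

Consumer share = 0.26

For a small subsidy around the equilibrium, the benefit split depends on the relative slopes, which at a point are proportional to the elasticities.
Buyer share = εs/(εs + |εd|) = 1.3/(1.3 + 3.7) = 0.26; seller share = |εd|/(εs + |εd|) = 0.74.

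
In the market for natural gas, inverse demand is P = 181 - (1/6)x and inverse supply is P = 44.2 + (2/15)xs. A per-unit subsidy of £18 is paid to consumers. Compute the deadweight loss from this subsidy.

Deadweight loss = £540

Pre-subsidy: 181 - (1/6)x = 44.2 + (2/15)x gives x* = 456 and P* = 105.
With the rebate, buyers effectively pay Pb = Ps − 18, where Ps is the price sellers receive.
On the curves, Pb = 181 - (1/6)x and Ps = 44.2 + (2/15)x; the wedge Ps − Pb = 18 gives 44.2 + (2/15)x − (181 - (1/6)x) = 18, so x' = 516.
Then Pb = 181 − (1/6)·516 = 95 and Ps = 44.2 + (2/15)·516 = 113.
The subsidy expands output by 516 − 456 = 60 past the efficient level; on those units the gap between marginal cost and willingness to pay runs from 0 up to 18.
DWL = ½ × 18 × 60 = 540.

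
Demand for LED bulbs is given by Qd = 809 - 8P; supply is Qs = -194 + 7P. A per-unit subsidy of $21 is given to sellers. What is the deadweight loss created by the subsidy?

Deadweight loss = $823.2

Pre-subsidy: 809 - 8P = -194 + 7P gives P* = 1003/15, Q* = 4111/15.
With the subsidy, sellers receive Ps = Pb + 21 for each unit, where Pb is the price buyers pay.
Supply in terms of Pb becomes Qs = -194 + 7(Pb + 21) = -47 + 7Pb. Setting this equal to demand: 809 - 8Pb = -47 + 7Pb, so Pb = 856/15.
Sellers receive Ps = 856/15 + 21 = 1171/15; Q' = 809 − 8·(856/15) = 5287/15.
The subsidy expands output by 5287/15 − 4111/15 = 78.4 past the efficient level; on those units the gap between marginal cost and willingness to pay runs from 0 up to 21.
DWL = ½ × 21 × 78.4 = 823.2.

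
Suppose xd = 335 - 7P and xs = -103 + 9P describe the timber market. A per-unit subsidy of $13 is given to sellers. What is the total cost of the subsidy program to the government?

Government cost = $2529.3125

Pre-subsidy: 335 - 7P = -103 + 9P gives P* = 27.375, x* = 143.375.
With the subsidy, sellers receive Ps = Pb + 13 for each unit, where Pb is the price buyers pay.
Supply in terms of Pb becomes xs = -103 + 9(Pb + 13) = 14 + 9Pb. Setting this equal to demand: 335 - 7Pb = 14 + 9Pb, so Pb = 20.0625.
Sellers receive Ps = 20.0625 + 13 = 33.0625; x' = 335 − 7·20.0625 = 194.5625.
Government outlay = subsidy × quantity = 13 × 194.5625 = 2529.3125.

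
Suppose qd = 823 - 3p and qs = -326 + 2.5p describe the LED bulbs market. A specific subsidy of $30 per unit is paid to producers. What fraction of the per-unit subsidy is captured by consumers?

Consumer share = 5/11

Pre-subsidy: 823 - 3p = -326 + 2.5p gives p* = 2298/11, q* = 2159/11.
With the subsidy, sellers receive ps = pb + 30 for each unit, where pb is the price buyers pay.
Supply in terms of pb becomes qs = -326 + 2.5(pb + 30) = -251 + 2.5pb. Setting this equal to demand: 823 - 3pb = -251 + 2.5pb, so pb = 2148/11.
Sellers receive ps = 2148/11 + 30 = 2478/11; q' = 823 − 3·(2148/11) = 2609/11.
Buyers' price falls by p* − pb = 2298/11 − 2148/11 = 150/11; sellers' price rises by ps − p* = 2478/11 − 2298/11 = 180/11.
So consumers capture (150/11)/30 = 5/11 of each unit of subsidy.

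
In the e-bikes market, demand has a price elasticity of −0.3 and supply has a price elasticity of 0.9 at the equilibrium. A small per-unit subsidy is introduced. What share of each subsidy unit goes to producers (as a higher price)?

For a small subsidy around the equilibrium, the benefit split depends on the relative slopes, which at a point are proportional to the elasticities.
Buyer share = εs/(εs + |εd|) = 0.9/(0.9 + 0.3) = 0.75; seller share = |εd|/(εs + |εd|) = 0.25.
So producers capture 0.25 of the subsidy.

Producer share = 0.25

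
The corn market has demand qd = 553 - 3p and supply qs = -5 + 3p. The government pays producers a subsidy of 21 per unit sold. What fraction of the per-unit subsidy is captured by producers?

Producer share = 0.5

Pre-subsidy: 553 - 3p = -5 + 3p gives p* = 93, q* = 274.
With the subsidy, sellers receive ps = pb + 21 for each unit, where pb is the price buyers pay.
Supply in terms of pb becomes qs = -5 + 3(pb + 21) = 58 + 3pb. Setting this equal to demand: 553 - 3pb = 58 + 3pb, so pb = 82.5.
Sellers receive ps = 82.5 + 21 = 103.5; q' = 553 − 3·82.5 = 305.5.
Buyers' price falls by p* − pb = 93 − 82.5 = 10.5; sellers' price rises by ps − p* = 103.5 − 93 = 10.5.
So producers capture 10.5/21 = 0.5 of each unit of subsidy.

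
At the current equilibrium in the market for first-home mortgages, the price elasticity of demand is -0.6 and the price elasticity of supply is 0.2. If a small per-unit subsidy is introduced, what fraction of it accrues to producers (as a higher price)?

Producer share = 0.75

For a small subsidy around the equilibrium, the benefit split depends on the relative slopes, which at a point are proportional to the elasticities.
Buyer share = εs/(εs + |εd|) = 0.2/(0.2 + 0.6) = 0.25; seller share = |εd|/(εs + |εd|) = 0.75.
So producers capture 0.75 of the subsidy.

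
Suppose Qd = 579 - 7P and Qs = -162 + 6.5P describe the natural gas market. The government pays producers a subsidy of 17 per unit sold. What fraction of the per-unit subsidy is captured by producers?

Producer share = 14/27

Pre-subsidy: 579 - 7P = -162 + 6.5P gives P* = 494/9, Q* = 1753/9.
With the subsidy, sellers receive Ps = Pb + 17 for each unit, where Pb is the price buyers pay.
Supply in terms of Pb becomes Qs = -162 + 6.5(Pb + 17) = -51.5 + 6.5Pb. Setting this equal to demand: 579 - 7Pb = -51.5 + 6.5Pb, so Pb = 1261/27.
Sellers receive Ps = 1261/27 + 17 = 1720/27; Q' = 579 − 7·(1261/27) = 6806/27.
Buyers' price falls by P* − Pb = 494/9 − 1261/27 = 221/27; sellers' price rises by Ps − P* = 1720/27 − 494/9 = 238/27.
So producers capture (238/27)/17 = 14/27 of each unit of subsidy.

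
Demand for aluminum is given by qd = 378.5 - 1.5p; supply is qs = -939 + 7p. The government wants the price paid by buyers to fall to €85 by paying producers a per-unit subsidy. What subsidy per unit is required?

At a buyer price of 85, quantity demanded is 378.5 − 1.5·85 = 251.
Sellers supply 251 only when they receive ps with -939 + 7·ps = 251, i.e. ps = 170.
s = ps − pb = 170 − 85 = 85.

Required subsidy s = €85 per unit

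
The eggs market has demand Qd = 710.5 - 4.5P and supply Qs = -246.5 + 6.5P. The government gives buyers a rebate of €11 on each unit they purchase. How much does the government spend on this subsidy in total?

Pre-subsidy: 710.5 - 4.5P = -246.5 + 6.5P gives P* = 87, Q* = 319.
With the rebate, buyers effectively pay Pb = Ps − 11, where Ps is the price sellers receive.
Demand in terms of Ps becomes Qd = 710.5 − 4.5(Ps − 11) = 760 - 4.5Ps. Setting this equal to supply: 760 - 4.5Ps = -246.5 + 6.5Ps, so Ps = 91.5.
Buyers pay Pb = 91.5 − 11 = 80.5; Q' = -246.5 + 6.5·91.5 = 348.25.
Government outlay = subsidy × quantity = 11 × 348.25 = 3830.75.

Government cost = €3830.75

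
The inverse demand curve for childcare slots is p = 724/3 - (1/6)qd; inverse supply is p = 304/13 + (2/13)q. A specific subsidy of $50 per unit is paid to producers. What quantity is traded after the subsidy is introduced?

q' = 836

Pre-subsidy: 724/3 - (1/6)q = 304/13 + (2/13)q gives q* = 680 and p* = 128.
With the subsidy, sellers receive ps = pb + 50 for each unit, where pb is the price buyers pay.
On the curves, pb = 724/3 - (1/6)q and ps = 304/13 + (2/13)q; the wedge ps − pb = 50 gives 304/13 + (2/13)q − (724/3 - (1/6)q) = 50, so q' = 836.
Then pb = 724/3 − (1/6)·836 = 102 and ps = 304/13 + (2/13)·836 = 152.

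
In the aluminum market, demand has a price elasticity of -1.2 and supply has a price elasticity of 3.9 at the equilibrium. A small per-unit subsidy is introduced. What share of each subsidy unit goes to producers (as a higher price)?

Producer share = 4/17

For a small subsidy around the equilibrium, the benefit split depends on the relative slopes, which at a point are proportional to the elasticities.
Buyer share = εs/(εs + |εd|) = 3.9/(3.9 + 1.2) = 13/17; seller share = |εd|/(εs + |εd|) = 4/17.
So producers capture 4/17 of the subsidy.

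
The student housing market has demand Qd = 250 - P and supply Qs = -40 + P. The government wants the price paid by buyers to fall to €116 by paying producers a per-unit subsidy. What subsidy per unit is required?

Required subsidy s = €58 per unit

At a buyer price of 116, quantity demanded is 250 − 1·116 = 134.
Sellers supply 134 only when they receive Ps with -40 + 1·Ps = 134, i.e. Ps = 174.
s = Ps − Pb = 174 − 116 = 58.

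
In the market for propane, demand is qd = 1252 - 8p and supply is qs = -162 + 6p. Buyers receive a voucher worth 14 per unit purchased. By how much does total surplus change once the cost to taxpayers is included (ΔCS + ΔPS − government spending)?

Net change in total surplus = -336

Pre-subsidy: 1252 - 8p = -162 + 6p gives p* = 101, q* = 444.
With the rebate, buyers effectively pay pb = ps − 14, where ps is the price sellers receive.
Demand in terms of ps becomes qd = 1252 − 8(ps − 14) = 1364 - 8ps. Setting this equal to supply: 1364 - 8ps = -162 + 6ps, so ps = 109.
Buyers pay pb = 109 − 14 = 95; q' = -162 + 6·109 = 492.
ΔCS = ½(444 + 492)(101 − 95) = 2808; ΔPS = ½(444 + 492)(109 − 101) = 3744.
Government spending = 14 × 492 = 6888.
Net change = 2808 + 3744 − 6888 = -336. The loss equals the DWL triangle ½·14·48.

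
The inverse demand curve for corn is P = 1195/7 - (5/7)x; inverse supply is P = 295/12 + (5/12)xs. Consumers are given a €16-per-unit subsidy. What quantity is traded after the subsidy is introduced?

Pre-subsidy: 1195/7 - (5/7)x = 295/12 + (5/12)x gives x* = 2455/19 and P* = 1490/19.
With the rebate, buyers effectively pay Pb = Ps − 16, where Ps is the price sellers receive.
On the curves, Pb = 1195/7 - (5/7)x and Ps = 295/12 + (5/12)x; the wedge Ps − Pb = 16 gives 295/12 + (5/12)x − (1195/7 - (5/7)x) = 16, so x' = 13619/95.
Then Pb = 1195/7 − (5/7)·(13619/95) = 1298/19 and Ps = 295/12 + (5/12)·(13619/95) = 1602/19.

x' = 13619/95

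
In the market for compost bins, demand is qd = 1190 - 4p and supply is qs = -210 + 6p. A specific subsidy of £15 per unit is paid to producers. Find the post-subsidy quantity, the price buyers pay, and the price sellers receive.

q' = 666; buyers pay £131; sellers receive £146

Pre-subsidy: 1190 - 4p = -210 + 6p gives p* = 140, q* = 630.
With the subsidy, sellers receive ps = pb + 15 for each unit, where pb is the price buyers pay.
Supply in terms of pb becomes qs = -210 + 6(pb + 15) = -120 + 6pb. Setting this equal to demand: 1190 - 4pb = -120 + 6pb, so pb = 131.
Sellers receive ps = 131 + 15 = 146; q' = 1190 − 4·131 = 666.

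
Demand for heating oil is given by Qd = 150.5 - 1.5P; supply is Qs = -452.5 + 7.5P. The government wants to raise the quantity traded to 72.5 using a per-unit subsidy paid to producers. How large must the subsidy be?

At Q = 72.5, invert demand for the buyer price: Pb = (150.5 − 72.5)/1.5 = 52; invert supply for the seller price: Ps = (72.5 − (-452.5))/7.5 = 70.
The subsidy must fill the gap: s = Ps − Pb = 70 − 52 = 18.

Required subsidy s = 18 per unit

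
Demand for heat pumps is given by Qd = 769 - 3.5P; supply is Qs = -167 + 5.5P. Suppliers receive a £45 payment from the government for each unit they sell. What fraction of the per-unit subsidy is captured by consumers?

Consumer share = 11/18

Pre-subsidy: 769 - 3.5P = -167 + 5.5P gives P* = 104, Q* = 405.
With the subsidy, sellers receive Ps = Pb + 45 for each unit, where Pb is the price buyers pay.
Supply in terms of Pb becomes Qs = -167 + 5.5(Pb + 45) = 80.5 + 5.5Pb. Setting this equal to demand: 769 - 3.5Pb = 80.5 + 5.5Pb, so Pb = 76.5.
Sellers receive Ps = 76.5 + 45 = 121.5; Q' = 769 − 3.5·76.5 = 501.25.
Buyers' price falls by P* − Pb = 104 − 76.5 = 27.5; sellers' price rises by Ps − P* = 121.5 − 104 = 17.5.
So consumers capture 27.5/45 = 11/18 of each unit of subsidy.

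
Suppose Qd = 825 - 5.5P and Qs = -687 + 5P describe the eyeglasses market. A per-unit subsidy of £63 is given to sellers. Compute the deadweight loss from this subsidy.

Deadweight loss = £5197.5

Pre-subsidy: 825 - 5.5P = -687 + 5P gives P* = 144, Q* = 33.
With the subsidy, sellers receive Ps = Pb + 63 for each unit, where Pb is the price buyers pay.
Supply in terms of Pb becomes Qs = -687 + 5(Pb + 63) = -372 + 5Pb. Setting this equal to demand: 825 - 5.5Pb = -372 + 5Pb, so Pb = 114.
Sellers receive Ps = 114 + 63 = 177; Q' = 825 − 5.5·114 = 198.
The subsidy expands output by 198 − 33 = 165 past the efficient level; on those units the gap between marginal cost and willingness to pay runs from 0 up to 63.
DWL = ½ × 63 × 165 = 5197.5.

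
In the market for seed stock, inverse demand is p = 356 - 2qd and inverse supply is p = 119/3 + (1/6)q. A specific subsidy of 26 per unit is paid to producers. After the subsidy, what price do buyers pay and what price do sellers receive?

Pre-subsidy: 356 - 2q = 119/3 + (1/6)q gives q* = 146 and p* = 64.
With the subsidy, sellers receive ps = pb + 26 for each unit, where pb is the price buyers pay.
On the curves, pb = 356 - 2q and ps = 119/3 + (1/6)q; the wedge ps − pb = 26 gives 119/3 + (1/6)q − (356 - 2q) = 26, so q' = 158.
Then pb = 356 − 2·158 = 40 and ps = 119/3 + (1/6)·158 = 66.

Buyers pay 40; sellers receive 66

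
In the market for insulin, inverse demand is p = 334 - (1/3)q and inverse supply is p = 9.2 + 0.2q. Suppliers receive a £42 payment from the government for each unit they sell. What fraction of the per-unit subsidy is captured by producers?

Pre-subsidy: 334 - (1/3)q = 9.2 + 0.2q gives q* = 609 and p* = 131.
With the subsidy, sellers receive ps = pb + 42 for each unit, where pb is the price buyers pay.
On the curves, pb = 334 - (1/3)q and ps = 9.2 + 0.2q; the wedge ps − pb = 42 gives 9.2 + 0.2q − (334 - (1/3)q) = 42, so q' = 687.75.
Then pb = 334 − (1/3)·687.75 = 104.75 and ps = 9.2 + 0.2·687.75 = 146.75.
Buyers' price falls by p* − pb = 131 − 104.75 = 26.25; sellers' price rises by ps − p* = 146.75 − 131 = 15.75.
So producers capture 15.75/42 = 0.375 of each unit of subsidy.

Producer share = 0.375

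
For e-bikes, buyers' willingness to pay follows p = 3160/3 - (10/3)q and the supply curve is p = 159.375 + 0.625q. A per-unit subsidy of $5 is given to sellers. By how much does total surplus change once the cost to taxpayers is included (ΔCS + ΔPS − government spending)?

Pre-subsidy: 3160/3 - (10/3)q = 159.375 + 0.625q gives q* = 4291/19 and p* = 5710/19.
With the subsidy, sellers receive ps = pb + 5 for each unit, where pb is the price buyers pay.
On the curves, pb = 3160/3 - (10/3)q and ps = 159.375 + 0.625q; the wedge ps − pb = 5 gives 159.375 + 0.625q − (3160/3 - (10/3)q) = 5, so q' = 4315/19.
Then pb = 3160/3 − (10/3)·(4315/19) = 5630/19 and ps = 159.375 + 0.625·(4315/19) = 5725/19.
ΔCS = ½(4291/19 + 4315/19)(5710/19 − 5630/19) = 344240/361; ΔPS = ½(4291/19 + 4315/19)(5725/19 − 5710/19) = 64545/361.
Government spending = 5 × 4315/19 = 21575/19.
Net change = 344240/361 + 64545/361 − 21575/19 = -60/19. The loss equals the DWL triangle ½·5·24/19.

Net change in total surplus = -60/19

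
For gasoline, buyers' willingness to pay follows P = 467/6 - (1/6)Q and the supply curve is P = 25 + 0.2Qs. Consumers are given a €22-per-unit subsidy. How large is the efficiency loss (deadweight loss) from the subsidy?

Deadweight loss = €660

Pre-subsidy: 467/6 - (1/6)Q = 25 + 0.2Q gives Q* = 1585/11 and P* = 592/11.
With the rebate, buyers effectively pay Pb = Ps − 22, where Ps is the price sellers receive.
On the curves, Pb = 467/6 - (1/6)Q and Ps = 25 + 0.2Q; the wedge Ps − Pb = 22 gives 25 + 0.2Q − (467/6 - (1/6)Q) = 22, so Q' = 2245/11.
Then Pb = 467/6 − (1/6)·(2245/11) = 482/11 and Ps = 25 + 0.2·(2245/11) = 724/11.
The subsidy expands output by 2245/11 − 1585/11 = 60 past the efficient level; on those units the gap between marginal cost and willingness to pay runs from 0 up to 22.
DWL = ½ × 22 × 60 = 660.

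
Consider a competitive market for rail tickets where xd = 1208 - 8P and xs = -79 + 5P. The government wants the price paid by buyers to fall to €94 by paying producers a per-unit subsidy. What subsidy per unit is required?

At a buyer price of 94, quantity demanded is 1208 − 8·94 = 456.
Sellers supply 456 only when they receive Ps with -79 + 5·Ps = 456, i.e. Ps = 107.
s = Ps − Pb = 107 − 94 = 13.

Required subsidy s = €13 per unit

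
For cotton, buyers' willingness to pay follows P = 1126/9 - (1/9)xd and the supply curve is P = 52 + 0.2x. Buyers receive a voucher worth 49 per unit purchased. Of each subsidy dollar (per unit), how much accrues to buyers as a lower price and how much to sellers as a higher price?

Pre-subsidy: 1126/9 - (1/9)x = 52 + 0.2x gives x* = 235 and P* = 99.
With the rebate, buyers effectively pay Pb = Ps − 49, where Ps is the price sellers receive.
On the curves, Pb = 1126/9 - (1/9)x and Ps = 52 + 0.2x; the wedge Ps − Pb = 49 gives 52 + 0.2x − (1126/9 - (1/9)x) = 49, so x' = 392.5.
Then Pb = 1126/9 − (1/9)·392.5 = 81.5 and Ps = 52 + 0.2·392.5 = 130.5.
Buyers' price falls by P* − Pb = 99 − 81.5 = 17.5; sellers' price rises by Ps − P* = 130.5 − 99 = 31.5.

Buyers gain 17.5 per unit; sellers gain 31.5 per unit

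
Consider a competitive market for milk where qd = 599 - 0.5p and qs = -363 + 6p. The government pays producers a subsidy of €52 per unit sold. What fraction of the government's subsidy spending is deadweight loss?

Pre-subsidy: 599 - 0.5p = -363 + 6p gives p* = 148, q* = 525.
With the subsidy, sellers receive ps = pb + 52 for each unit, where pb is the price buyers pay.
Supply in terms of pb becomes qs = -363 + 6(pb + 52) = -51 + 6pb. Setting this equal to demand: 599 - 0.5pb = -51 + 6pb, so pb = 100.
Sellers receive ps = 100 + 52 = 152; q' = 599 − 0.5·100 = 549.
ΔCS = ½(525 + 549)(148 − 100) = 25776; ΔPS = ½(525 + 549)(152 − 148) = 2148.
Government spending = 52 × 549 = 28548.
DWL = ½ × 52 × (549 − 525) = 624; fraction = 624 / 28548 = 4/183.

DWL / government spending = 4/183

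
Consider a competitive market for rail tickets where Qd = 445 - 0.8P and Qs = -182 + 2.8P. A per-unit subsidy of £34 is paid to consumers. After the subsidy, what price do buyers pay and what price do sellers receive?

Pre-subsidy: 445 - 0.8P = -182 + 2.8P gives P* = 1045/6, Q* = 917/3.
With the rebate, buyers effectively pay Pb = Ps − 34, where Ps is the price sellers receive.
Demand in terms of Ps becomes Qd = 445 − 0.8(Ps − 34) = 472.2 - 0.8Ps. Setting this equal to supply: 472.2 - 0.8Ps = -182 + 2.8Ps, so Ps = 3271/18.
Buyers pay Pb = 3271/18 − 34 = 2659/18; Q' = -182 + 2.8·(3271/18) = 14707/45.

Buyers pay 2659/18; sellers receive 3271/18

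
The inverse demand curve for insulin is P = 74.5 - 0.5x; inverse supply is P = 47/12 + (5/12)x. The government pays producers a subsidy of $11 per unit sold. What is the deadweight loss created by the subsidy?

Deadweight loss = $66

Pre-subsidy: 74.5 - 0.5x = 47/12 + (5/12)x gives x* = 77 and P* = 36.
With the subsidy, sellers receive Ps = Pb + 11 for each unit, where Pb is the price buyers pay.
On the curves, Pb = 74.5 - 0.5x and Ps = 47/12 + (5/12)x; the wedge Ps − Pb = 11 gives 47/12 + (5/12)x − (74.5 - 0.5x) = 11, so x' = 89.
Then Pb = 74.5 − 0.5·89 = 30 and Ps = 47/12 + (5/12)·89 = 41.
The subsidy expands output by 89 − 77 = 12 past the efficient level; on those units the gap between marginal cost and willingness to pay runs from 0 up to 11.
DWL = ½ × 11 × 12 = 66.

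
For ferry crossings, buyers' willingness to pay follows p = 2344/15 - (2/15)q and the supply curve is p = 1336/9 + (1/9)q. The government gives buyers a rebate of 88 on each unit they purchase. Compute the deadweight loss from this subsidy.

Deadweight loss = 15840

Pre-subsidy: 2344/15 - (2/15)q = 1336/9 + (1/9)q gives q* = 32 and p* = 152.
With the rebate, buyers effectively pay pb = ps − 88, where ps is the price sellers receive.
On the curves, pb = 2344/15 - (2/15)q and ps = 1336/9 + (1/9)q; the wedge ps − pb = 88 gives 1336/9 + (1/9)q − (2344/15 - (2/15)q) = 88, so q' = 392.
Then pb = 2344/15 − (2/15)·392 = 104 and ps = 1336/9 + (1/9)·392 = 192.
The subsidy expands output by 392 − 32 = 360 past the efficient level; on those units the gap between marginal cost and willingness to pay runs from 0 up to 88.
DWL = ½ × 88 × 360 = 15840.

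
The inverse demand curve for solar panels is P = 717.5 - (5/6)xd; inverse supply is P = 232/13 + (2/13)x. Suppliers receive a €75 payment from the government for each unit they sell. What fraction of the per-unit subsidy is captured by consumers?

Consumer share = 65/77

Pre-subsidy: 717.5 - (5/6)x = 232/13 + (2/13)x gives x* = 54573/77 and P* = 9770/77.
With the subsidy, sellers receive Ps = Pb + 75 for each unit, where Pb is the price buyers pay.
On the curves, Pb = 717.5 - (5/6)x and Ps = 232/13 + (2/13)x; the wedge Ps − Pb = 75 gives 232/13 + (2/13)x − (717.5 - (5/6)x) = 75, so x' = 5493/7.
Then Pb = 717.5 − (5/6)·(5493/7) = 445/7 and Ps = 232/13 + (2/13)·(5493/7) = 970/7.
Buyers' price falls by P* − Pb = 9770/77 − 445/7 = 4875/77; sellers' price rises by Ps − P* = 970/7 − 9770/77 = 900/77.
So consumers capture (4875/77)/75 = 65/77 of each unit of subsidy.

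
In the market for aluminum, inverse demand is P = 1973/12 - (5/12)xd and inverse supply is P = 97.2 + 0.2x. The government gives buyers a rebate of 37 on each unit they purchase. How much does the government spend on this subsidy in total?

Pre-subsidy: 1973/12 - (5/12)x = 97.2 + 0.2x gives x* = 109 and P* = 119.
With the rebate, buyers effectively pay Pb = Ps − 37, where Ps is the price sellers receive.
On the curves, Pb = 1973/12 - (5/12)x and Ps = 97.2 + 0.2x; the wedge Ps − Pb = 37 gives 97.2 + 0.2x − (1973/12 - (5/12)x) = 37, so x' = 169.
Then Pb = 1973/12 − (5/12)·169 = 94 and Ps = 97.2 + 0.2·169 = 131.
Government outlay = subsidy × quantity = 37 × 169 = 6253.

Government cost = 6253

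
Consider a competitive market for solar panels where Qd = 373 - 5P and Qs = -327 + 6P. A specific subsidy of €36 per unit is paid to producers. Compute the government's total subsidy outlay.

Pre-subsidy: 373 - 5P = -327 + 6P gives P* = 700/11, Q* = 603/11.
With the subsidy, sellers receive Ps = Pb + 36 for each unit, where Pb is the price buyers pay.
Supply in terms of Pb becomes Qs = -327 + 6(Pb + 36) = -111 + 6Pb. Setting this equal to demand: 373 - 5Pb = -111 + 6Pb, so Pb = 44.
Sellers receive Ps = 44 + 36 = 80; Q' = 373 − 5·44 = 153.
Government outlay = subsidy × quantity = 36 × 153 = 5508.

Government cost = €5508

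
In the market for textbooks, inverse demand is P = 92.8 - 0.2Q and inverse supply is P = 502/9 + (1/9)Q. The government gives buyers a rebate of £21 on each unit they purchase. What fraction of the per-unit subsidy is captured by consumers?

Consumer share = 9/14

Pre-subsidy: 92.8 - 0.2Q = 502/9 + (1/9)Q gives Q* = 119 and P* = 69.
With the rebate, buyers effectively pay Pb = Ps − 21, where Ps is the price sellers receive.
On the curves, Pb = 92.8 - 0.2Q and Ps = 502/9 + (1/9)Q; the wedge Ps − Pb = 21 gives 502/9 + (1/9)Q − (92.8 - 0.2Q) = 21, so Q' = 186.5.
Then Pb = 92.8 − 0.2·186.5 = 55.5 and Ps = 502/9 + (1/9)·186.5 = 76.5.
Buyers' price falls by P* − Pb = 69 − 55.5 = 13.5; sellers' price rises by Ps − P* = 76.5 − 69 = 7.5.
So consumers capture 13.5/21 = 9/14 of each unit of subsidy.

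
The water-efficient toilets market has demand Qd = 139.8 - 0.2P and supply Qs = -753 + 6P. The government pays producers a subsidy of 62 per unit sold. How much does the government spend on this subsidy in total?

Government cost = 7626

Pre-subsidy: 139.8 - 0.2P = -753 + 6P gives P* = 144, Q* = 111.
With the subsidy, sellers receive Ps = Pb + 62 for each unit, where Pb is the price buyers pay.
Supply in terms of Pb becomes Qs = -753 + 6(Pb + 62) = -381 + 6Pb. Setting this equal to demand: 139.8 - 0.2Pb = -381 + 6Pb, so Pb = 84.
Sellers receive Ps = 84 + 62 = 146; Q' = 139.8 − 0.2·84 = 123.
Government outlay = subsidy × quantity = 62 × 123 = 7626.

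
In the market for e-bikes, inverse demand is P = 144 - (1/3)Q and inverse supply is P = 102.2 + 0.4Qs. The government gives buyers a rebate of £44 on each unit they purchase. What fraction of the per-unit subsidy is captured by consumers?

Consumer share = 5/11

Pre-subsidy: 144 - (1/3)Q = 102.2 + 0.4Q gives Q* = 57 and P* = 125.
With the rebate, buyers effectively pay Pb = Ps − 44, where Ps is the price sellers receive.
On the curves, Pb = 144 - (1/3)Q and Ps = 102.2 + 0.4Q; the wedge Ps − Pb = 44 gives 102.2 + 0.4Q − (144 - (1/3)Q) = 44, so Q' = 117.
Then Pb = 144 − (1/3)·117 = 105 and Ps = 102.2 + 0.4·117 = 149.
Buyers' price falls by P* − Pb = 125 − 105 = 20; sellers' price rises by Ps − P* = 149 − 125 = 24.
So consumers capture 20/44 = 5/11 of each unit of subsidy.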